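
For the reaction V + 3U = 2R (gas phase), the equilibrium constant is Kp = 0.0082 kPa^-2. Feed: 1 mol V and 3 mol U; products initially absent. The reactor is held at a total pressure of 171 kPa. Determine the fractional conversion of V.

X = 0.782

Let X = conversion of V (basis 1 mol V); extent of reaction ξ = X.
Mole table: n_V = 1 − X; n_U = 3 − 3X; n_R = 2X.
Summing: n_T = 4 − 2X.
With p_i = (n_i/n_T)P, Kp = p_R^2 / (p_V p_U^3).
Equating to 0.0082 kPa^-2 and solving on 0 < X < 1: X = 0.782.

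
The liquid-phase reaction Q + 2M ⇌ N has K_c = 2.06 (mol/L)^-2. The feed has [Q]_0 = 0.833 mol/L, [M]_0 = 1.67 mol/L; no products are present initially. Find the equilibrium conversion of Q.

X = 0.545

Let X = conversion of Q; extent ξ = 0.833·X mol/L.
Concentrations: [Q] = 0.833 − 0.833X; [M] = 1.67 − 1.67X; [N] = 0.833X.
K_c = [N] / ([Q] [M]^2).
This equals 2.06 at X = 0.545 (the root in 0 < X < 1).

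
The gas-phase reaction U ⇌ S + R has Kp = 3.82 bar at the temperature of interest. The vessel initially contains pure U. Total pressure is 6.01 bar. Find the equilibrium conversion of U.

Basis: 1 mol U initially; let X = conversion of U. Extent ξ = X.
At extent ξ: n_U = 1 − X; n_S = X; n_R = X.
Total moles n_T = 1 + X.
Mole fractions y_i = n_i/n_T; Kp = p_S p_R / (p_U) with p_i = y_i·P.
This yields a degree-2 equation in X; solving on (0,1), X = 0.623.

X = 0.623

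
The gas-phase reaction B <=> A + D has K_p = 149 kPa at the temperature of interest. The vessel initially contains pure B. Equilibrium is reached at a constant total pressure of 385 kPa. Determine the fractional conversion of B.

X = 0.528

Basis: 1 mol B initially; let X = conversion of B. Extent ξ = X.
Mole table: n_B = 1 − X; n_A = X; n_D = X.
Summing: n_T = 1 + X.
y_i = n_i/n_T, p_i = y_i·P. K_p = p_A p_D / (p_B).
Setting this equal to 149 kPa and taking the physical root (0 < X < 1) gives X = 0.528.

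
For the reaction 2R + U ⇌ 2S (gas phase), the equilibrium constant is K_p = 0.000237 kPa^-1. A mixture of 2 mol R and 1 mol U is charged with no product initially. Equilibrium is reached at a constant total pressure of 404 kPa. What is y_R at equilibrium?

y_R = 0.599

Let X = conversion of R (basis 2 mol R); extent of reaction ξ = X.
Species balance: n_R = 2 − 2X; n_U = 1 − X; n_S = 2X.
Summing: n_T = 3 − X.
With p_i = (n_i/n_T)P, K_p = p_S^2 / (p_R^2 p_U).
Equating to 0.000237 kPa^-1 and solving on 0 < X < 1: X = 0.145.
Then n_R = 1.71, n_T = 2.86, so y_R = 0.599.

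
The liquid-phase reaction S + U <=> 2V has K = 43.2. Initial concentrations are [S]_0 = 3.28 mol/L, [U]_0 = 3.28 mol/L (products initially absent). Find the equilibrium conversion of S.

Let X = conversion of S; extent ξ = 3.28·X mol/L.
Concentrations: [S] = 3.28 − 3.28X; [U] = 3.28 − 3.28X; [V] = 6.56X.
K = [V]^2 / ([S] [U]).
Setting equal to 43.2 and solving for X on (0,1) gives X = 0.767.

X = 0.767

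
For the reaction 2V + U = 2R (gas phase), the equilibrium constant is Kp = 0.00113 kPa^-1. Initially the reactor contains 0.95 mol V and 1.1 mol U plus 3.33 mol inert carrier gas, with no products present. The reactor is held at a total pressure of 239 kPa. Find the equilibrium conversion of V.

X = 0.185

Let X = conversion of V (basis 0.95 mol V); extent of reaction ξ = 0.475X.
Mole table: n_V = 0.95 − 0.95X; n_U = 1.1 − 0.475X; n_R = 0.95X; n_I = 3.33 (inert).
Total moles n_T = 5.38 − 0.475X.
y_i = n_i/n_T, p_i = y_i·P. Kp = p_R^2 / (p_V^2 p_U).
Setting this equal to 0.00113 kPa^-1 and taking the physical root (0 < X < 1) gives X = 0.185.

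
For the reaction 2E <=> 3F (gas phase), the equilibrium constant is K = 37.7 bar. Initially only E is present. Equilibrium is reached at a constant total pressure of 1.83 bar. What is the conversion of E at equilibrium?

Let X = conversion of E (basis 1 mol E); extent of reaction ξ = 0.5X.
Mole table: n_E = 1 − X; n_F = 1.5X.
Total moles n_T = 1 + 0.5X.
With p_i = (n_i/n_T)P, K = p_F^3 / (p_E^2).
Substituting and setting equal to 37.7 bar gives a polynomial in X; the root in (0,1) is X = 0.768.

X = 0.768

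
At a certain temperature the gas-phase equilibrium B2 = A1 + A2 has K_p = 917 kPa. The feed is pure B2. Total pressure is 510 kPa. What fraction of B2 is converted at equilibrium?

Take 1 mol B2 as basis and let X be its fractional conversion, so ξ = X.
At extent ξ: n_B2 = 1 − X; n_A1 = X; n_A2 = X.
n_T = Σnᵢ = 1 + X.
y_i = n_i/n_T, p_i = y_i·P. K_p = p_A1 p_A2 / (p_B2).
This yields a degree-2 equation in X; solving on (0,1), X = 0.802.

X = 0.802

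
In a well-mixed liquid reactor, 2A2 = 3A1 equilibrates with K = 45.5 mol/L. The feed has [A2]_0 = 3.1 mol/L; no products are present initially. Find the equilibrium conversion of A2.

Let X = conversion of A2; extent ξ = 3.1X/2 mol/L.
Concentrations: [A2] = 3.1 − 3.1X; [A1] = 4.65X.
K = [A1]^3 / ([A2]^2).
Setting equal to 45.5 and solving for X on (0,1) gives X = 0.712.

X = 0.712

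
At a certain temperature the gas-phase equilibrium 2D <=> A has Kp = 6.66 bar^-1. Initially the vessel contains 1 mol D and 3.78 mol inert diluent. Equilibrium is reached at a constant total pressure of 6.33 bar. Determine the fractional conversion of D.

Let X = conversion of D (basis 1 mol D); extent of reaction ξ = 0.5X.
Mole table: n_D = 1 − X; n_A = 0.5X; n_I = 3.78 (inert).
Summing: n_T = 4.78 − 0.5X.
y_i = n_i/n_T, p_i = y_i·P. Kp = p_A / (p_D^2).
This yields a degree-2 equation in X; solving on (0,1), X = 0.797.

X = 0.797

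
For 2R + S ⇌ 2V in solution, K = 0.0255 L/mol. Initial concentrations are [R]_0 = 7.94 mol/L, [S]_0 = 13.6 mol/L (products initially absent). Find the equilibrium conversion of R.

Let X = conversion of R; extent ξ = 7.94X/2 mol/L.
Concentrations: [R] = 7.94 − 7.94X; [S] = 13.6 − 3.97X; [V] = 7.94X.
K = [V]^2 / ([R]^2 [S]).
Setting equal to 0.0255 and solving for X on (0,1) gives X = 0.358.

X = 0.358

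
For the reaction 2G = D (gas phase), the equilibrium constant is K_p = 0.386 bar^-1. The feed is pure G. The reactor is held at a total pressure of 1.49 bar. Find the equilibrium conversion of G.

Take 1 mol G as basis and let X be its fractional conversion, so ξ = 0.5X.
Mole table: n_G = 1 − X; n_D = 0.5X.
Total moles n_T = 1 − 0.5X.
y_i = n_i/n_T, p_i = y_i·P. K_p = p_D / (p_G^2).
Setting this equal to 0.386 bar^-1 and taking the physical root (0 < X < 1) gives X = 0.450.

X = 0.450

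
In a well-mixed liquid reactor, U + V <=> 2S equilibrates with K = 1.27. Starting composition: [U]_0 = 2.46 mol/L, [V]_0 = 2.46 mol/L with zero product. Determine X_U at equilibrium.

X = 0.360

Let X = conversion of U; extent ξ = 2.46·X mol/L.
Concentrations: [U] = 2.46 − 2.46X; [V] = 2.46 − 2.46X; [S] = 4.92X.
K = [S]^2 / ([U] [V]).
Equating to 1.27: the physical root is X = 0.360.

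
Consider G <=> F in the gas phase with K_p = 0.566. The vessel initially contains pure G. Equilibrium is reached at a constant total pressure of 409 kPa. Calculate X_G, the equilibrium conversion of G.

X = 0.361

Let X = conversion of G (basis 1 mol G); extent of reaction ξ = X.
Species balance: n_G = 1 − X; n_F = X.
n_T stays at 1 (no change in mole number).
Mole fractions y_i = n_i/n_T; K_p = p_F / (p_G) with p_i = y_i·P.
Substituting and setting equal to 0.566 gives a polynomial in X; the root in (0,1) is X = 0.361.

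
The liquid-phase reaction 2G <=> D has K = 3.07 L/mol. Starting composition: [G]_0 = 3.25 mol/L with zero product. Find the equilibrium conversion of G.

Let X = conversion of G; extent ξ = 3.25X/2 mol/L.
Concentrations: [G] = 3.25 − 3.25X; [D] = 1.62X.
K = [D] / ([G]^2).
Solving K = 3.07 for X ∈ (0,1): X = 0.800.

X = 0.800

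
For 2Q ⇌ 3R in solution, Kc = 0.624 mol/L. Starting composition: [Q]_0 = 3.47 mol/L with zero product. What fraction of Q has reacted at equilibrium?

Let X = conversion of Q; extent ξ = 3.47X/2 mol/L.
Concentrations: [Q] = 3.47 − 3.47X; [R] = 5.21X.
Kc = [R]^3 / ([Q]^2).
Setting equal to 0.624 and solving for X on (0,1) gives X = 0.297.

X = 0.297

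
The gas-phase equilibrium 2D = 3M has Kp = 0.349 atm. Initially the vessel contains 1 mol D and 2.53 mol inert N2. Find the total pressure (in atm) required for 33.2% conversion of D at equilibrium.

P = 4.66 atm

Basis: 1 mol D initially; let X = conversion of D. Extent ξ = 0.5X.
Moles: n_D = 1 − X; n_M = 1.5X; n_I = 2.53 (inert).
Summing: n_T = 3.53 + 0.5X.
Kp = p_M^3 / (p_D^2) with p_i = (n_i/n_T)·P.
At X = 0.332: the mole-fraction product g(X) = Π y_i^ν_i = 0.07489. Since Kp = g(X)·P^{1}, P = (Kp/g)^(1/1) = (0.349/0.07489)^(1/1) = 4.66 atm.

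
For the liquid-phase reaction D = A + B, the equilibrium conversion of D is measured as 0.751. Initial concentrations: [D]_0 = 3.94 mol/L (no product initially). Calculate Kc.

Kc = 8.92 mol/L

Let X = conversion of D.
Concentrations: [D] = 3.94 − 3.94X; [A] = 3.94X; [B] = 3.94X.
At X = 0.751: [D] = 0.981, [A] = 2.96, [B] = 2.96.
Kc = [A] [B] / ([D]) = 8.92 mol/L.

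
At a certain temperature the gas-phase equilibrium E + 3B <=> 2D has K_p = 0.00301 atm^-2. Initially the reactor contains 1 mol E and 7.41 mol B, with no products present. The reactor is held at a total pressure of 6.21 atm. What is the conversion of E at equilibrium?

X = 0.302

Take 1 mol E as basis and let X be its fractional conversion, so ξ = X.
Moles: n_E = 1 − X; n_B = 7.41 − 3X; n_D = 2X.
Total moles n_T = 8.41 − 2X.
Mole fractions y_i = n_i/n_T; K_p = p_D^2 / (p_E p_B^3) with p_i = y_i·P.
This yields a degree-4 equation in X; solving on (0,1), X = 0.302.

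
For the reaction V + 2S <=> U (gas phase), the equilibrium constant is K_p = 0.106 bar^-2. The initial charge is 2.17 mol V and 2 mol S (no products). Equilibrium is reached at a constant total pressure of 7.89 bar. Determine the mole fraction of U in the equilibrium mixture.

Let X = conversion of S (basis 2 mol S); extent of reaction ξ = X.
Species balance: n_V = 2.17 − X; n_S = 2 − 2X; n_U = X.
n_T = Σnᵢ = 4.17 − 2X.
Mole fractions y_i = n_i/n_T; K_p = p_U / (p_V p_S^2) with p_i = y_i·P.
This yields a degree-3 equation in X; solving on (0,1), X = 0.637.
Then n_U = 0.637, n_T = 2.9, so y_U = 0.220.

y_U = 0.220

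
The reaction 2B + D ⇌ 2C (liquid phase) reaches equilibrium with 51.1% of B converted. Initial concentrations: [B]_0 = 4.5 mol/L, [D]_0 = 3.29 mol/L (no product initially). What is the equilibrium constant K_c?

Let X = conversion of B.
Concentrations: [B] = 4.5 − 4.5X; [D] = 3.29 − 2.25X; [C] = 4.5X.
At X = 0.511: [B] = 2.2, [D] = 2.14, [C] = 2.3.
K_c = [C]^2 / ([B]^2 [D]) = 0.51 L/mol.

K_c = 0.51 L/mol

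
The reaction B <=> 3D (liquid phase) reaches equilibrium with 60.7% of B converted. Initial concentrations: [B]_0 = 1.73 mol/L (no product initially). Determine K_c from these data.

K_c = 46 (mol/L)^2

Let X = conversion of B.
Concentrations: [B] = 1.73 − 1.73X; [D] = 5.19X.
At X = 0.607: [B] = 0.68, [D] = 3.15.
K_c = [D]^3 / ([B]) = 46 (mol/L)^2.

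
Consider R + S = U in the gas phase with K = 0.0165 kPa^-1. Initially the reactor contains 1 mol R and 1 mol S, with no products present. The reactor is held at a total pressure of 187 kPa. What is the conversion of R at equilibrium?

Let X = conversion of R (basis 1 mol R); extent of reaction ξ = X.
Moles: n_R = 1 − X; n_S = 1 − X; n_U = X.
Summing: n_T = 2 − X.
With p_i = (n_i/n_T)P, K = p_U / (p_R p_S).
Substituting and setting equal to 0.0165 kPa^-1 gives a polynomial in X; the root in (0,1) is X = 0.505.

X = 0.505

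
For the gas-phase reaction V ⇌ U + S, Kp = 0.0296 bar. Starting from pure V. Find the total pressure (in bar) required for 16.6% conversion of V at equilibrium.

Let X = conversion of V (basis 1 mol V); extent of reaction ξ = X.
At extent ξ: n_V = 1 − X; n_U = X; n_S = X.
Total moles n_T = 1 + X.
Kp = p_U p_S / (p_V) with p_i = (n_i/n_T)·P.
At X = 0.166: the mole-fraction product g(X) = Π y_i^ν_i = 0.02834. Since Kp = g(X)·P^{1}, P = (Kp/g)^(1/1) = (0.0296/0.02834)^(1/1) = 1.04 bar.

P = 1.04 bar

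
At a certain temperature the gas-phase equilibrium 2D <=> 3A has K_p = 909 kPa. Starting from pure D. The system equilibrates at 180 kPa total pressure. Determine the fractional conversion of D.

X = 0.638

Let X = conversion of D (basis 1 mol D); extent of reaction ξ = 0.5X.
Moles: n_D = 1 − X; n_A = 1.5X.
Summing: n_T = 1 + 0.5X.
y_i = n_i/n_T, p_i = y_i·P. K_p = p_A^3 / (p_D^2).
Substituting and setting equal to 909 kPa gives a polynomial in X; the root in (0,1) is X = 0.638.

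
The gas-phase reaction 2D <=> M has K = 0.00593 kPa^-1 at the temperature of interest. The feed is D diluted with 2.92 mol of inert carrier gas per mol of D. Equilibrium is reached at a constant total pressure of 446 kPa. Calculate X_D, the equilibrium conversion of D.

Let X = conversion of D (basis 1 mol D); extent of reaction ξ = 0.5X.
Mole table: n_D = 1 − X; n_M = 0.5X; n_I = 2.92 (inert).
Summing: n_T = 3.92 − 0.5X.
y_i = n_i/n_T, p_i = y_i·P. K = p_M / (p_D^2).
Substituting and setting equal to 0.00593 kPa^-1 gives a polynomial in X; the root in (0,1) is X = 0.443.

X = 0.443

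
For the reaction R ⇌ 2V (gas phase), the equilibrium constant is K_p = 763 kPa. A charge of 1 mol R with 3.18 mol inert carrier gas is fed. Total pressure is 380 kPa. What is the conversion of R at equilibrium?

X = 0.765

Let X = conversion of R (basis 1 mol R); extent of reaction ξ = X.
Species balance: n_R = 1 − X; n_V = 2X; n_I = 3.18 (inert).
n_T = Σnᵢ = 4.18 + X.
Mole fractions y_i = n_i/n_T; K_p = p_V^2 / (p_R) with p_i = y_i·P.
Substituting and setting equal to 763 kPa gives a polynomial in X; the root in (0,1) is X = 0.765.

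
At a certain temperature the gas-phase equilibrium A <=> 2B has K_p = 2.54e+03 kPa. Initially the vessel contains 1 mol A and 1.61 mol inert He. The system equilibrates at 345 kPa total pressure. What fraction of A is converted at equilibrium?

Let X = conversion of A (basis 1 mol A); extent of reaction ξ = X.
Moles: n_A = 1 − X; n_B = 2X; n_I = 1.61 (inert).
Total moles n_T = 2.61 + X.
Mole fractions y_i = n_i/n_T; K_p = p_B^2 / (p_A) with p_i = y_i·P.
This yields a degree-2 equation in X; solving on (0,1), X = 0.880.

X = 0.880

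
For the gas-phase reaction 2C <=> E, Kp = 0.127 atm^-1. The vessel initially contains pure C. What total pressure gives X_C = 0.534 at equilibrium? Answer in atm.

P = 7.1 atm

Take 1 mol C as basis and let X be its fractional conversion, so ξ = 0.5X.
Species balance: n_C = 1 − X; n_E = 0.5X.
n_T = Σnᵢ = 1 − 0.5X.
Kp = p_E / (p_C^2) with p_i = (n_i/n_T)·P.
At X = 0.534: the mole-fraction product g(X) = Π y_i^ν_i = 0.9012. Since Kp = g(X)·P^{-1}, P = (g/Kp)^(1/1) = (0.9012/0.127)^(1/1) = 7.1 atm.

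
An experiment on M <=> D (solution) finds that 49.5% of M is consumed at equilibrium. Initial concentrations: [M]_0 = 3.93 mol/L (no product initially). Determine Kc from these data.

Let X = conversion of M.
Concentrations: [M] = 3.93 − 3.93X; [D] = 3.93X.
At X = 0.495: [M] = 1.98, [D] = 1.95.
Kc = [D] / ([M]) = 0.98.

Kc = 0.98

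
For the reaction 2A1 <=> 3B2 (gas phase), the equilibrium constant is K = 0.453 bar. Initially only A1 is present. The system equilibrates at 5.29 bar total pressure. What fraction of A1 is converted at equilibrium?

X = 0.252

Take 1 mol A1 as basis and let X be its fractional conversion, so ξ = 0.5X.
Mole table: n_A1 = 1 − X; n_B2 = 1.5X.
Summing: n_T = 1 + 0.5X.
With p_i = (n_i/n_T)P, K = p_B2^3 / (p_A1^2).
This yields a degree-3 equation in X; solving on (0,1), X = 0.252.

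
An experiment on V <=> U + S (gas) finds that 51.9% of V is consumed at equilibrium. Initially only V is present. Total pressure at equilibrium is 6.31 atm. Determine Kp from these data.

Basis: 1 mol V initially; let X = conversion of V. Extent ξ = X.
At extent ξ: n_V = 1 − X; n_U = X; n_S = X.
n_T = Σnᵢ = 1 + X.
At X = 0.519: n_V = 0.481, n_U = 0.519, n_S = 0.519, n_T = 1.52.
p_i = (n_i/n_T)·P. Kp = p_U p_S / (p_V) = 2.33 atm.

Kp = 2.33 atm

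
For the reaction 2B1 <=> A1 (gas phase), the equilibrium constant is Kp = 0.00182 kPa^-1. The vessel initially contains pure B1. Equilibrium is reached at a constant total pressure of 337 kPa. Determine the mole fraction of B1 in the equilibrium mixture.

y_B1 = 0.700

Take 1 mol B1 as basis and let X be its fractional conversion, so ξ = 0.5X.
Moles: n_B1 = 1 − X; n_A1 = 0.5X.
n_T = Σnᵢ = 1 − 0.5X.
Mole fractions y_i = n_i/n_T; Kp = p_A1 / (p_B1^2) with p_i = y_i·P.
This yields a degree-2 equation in X; solving on (0,1), X = 0.462.
Then n_B1 = 0.538, n_T = 0.769, so y_B1 = 0.700.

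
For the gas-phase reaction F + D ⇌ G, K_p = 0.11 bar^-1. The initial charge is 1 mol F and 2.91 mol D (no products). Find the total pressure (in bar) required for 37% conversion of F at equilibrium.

Let X = conversion of F (basis 1 mol F); extent of reaction ξ = X.
Species balance: n_F = 1 − X; n_D = 2.91 − X; n_G = X.
n_T = Σnᵢ = 3.91 − X.
K_p = p_G / (p_F p_D) with p_i = (n_i/n_T)·P.
At X = 0.37: the mole-fraction product g(X) = Π y_i^ν_i = 0.8185. Since K_p = g(X)·P^{-1}, P = (g/K_p)^(1/1) = (0.8185/0.11)^(1/1) = 7.44 bar.

P = 7.44 bar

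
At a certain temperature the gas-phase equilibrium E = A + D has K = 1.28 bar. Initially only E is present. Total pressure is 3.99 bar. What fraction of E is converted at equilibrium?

Take 1 mol E as basis and let X be its fractional conversion, so ξ = X.
At extent ξ: n_E = 1 − X; n_A = X; n_D = X.
Total moles n_T = 1 + X.
With p_i = (n_i/n_T)P, K = p_A p_D / (p_E).
Equating to 1.28 bar and solving on 0 < X < 1: X = 0.493.

X = 0.493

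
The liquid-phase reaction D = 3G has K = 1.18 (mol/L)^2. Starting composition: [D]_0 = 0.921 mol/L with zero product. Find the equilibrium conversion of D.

X = 0.326

Let X = conversion of D; extent ξ = 0.921·X mol/L.
Concentrations: [D] = 0.921 − 0.921X; [G] = 2.76X.
K = [G]^3 / ([D]).
This equals 1.18 at X = 0.326 (the root in 0 < X < 1).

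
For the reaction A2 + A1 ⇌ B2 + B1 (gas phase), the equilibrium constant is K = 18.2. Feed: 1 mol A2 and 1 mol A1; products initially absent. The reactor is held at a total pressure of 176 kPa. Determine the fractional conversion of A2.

X = 0.810

Basis: 1 mol A2 initially; let X = conversion of A2. Extent ξ = X.
At extent ξ: n_A2 = 1 − X; n_A1 = 1 − X; n_B2 = X; n_B1 = X.
Since Δν = 0, n_T = 2 throughout.
Mole fractions y_i = n_i/n_T; K = p_B2 p_B1 / (p_A2 p_A1) with p_i = y_i·P.
This yields a degree-2 equation in X; solving on (0,1), X = 0.810.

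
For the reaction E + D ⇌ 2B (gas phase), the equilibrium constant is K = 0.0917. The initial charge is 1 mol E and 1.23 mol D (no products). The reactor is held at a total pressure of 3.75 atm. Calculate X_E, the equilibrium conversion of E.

X = 0.146

Take 1 mol E as basis and let X be its fractional conversion, so ξ = X.
Species balance: n_E = 1 − X; n_D = 1.23 − X; n_B = 2X.
n_T stays at 2.23 (no change in mole number).
y_i = n_i/n_T, p_i = y_i·P. K = p_B^2 / (p_E p_D).
Setting this equal to 0.0917 and taking the physical root (0 < X < 1) gives X = 0.146.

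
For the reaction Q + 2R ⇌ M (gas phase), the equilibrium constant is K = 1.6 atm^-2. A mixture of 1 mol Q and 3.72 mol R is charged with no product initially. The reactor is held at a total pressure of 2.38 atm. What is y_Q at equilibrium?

Take 1 mol Q as basis and let X be its fractional conversion, so ξ = X.
At extent ξ: n_Q = 1 − X; n_R = 3.72 − 2X; n_M = X.
Total moles n_T = 4.72 − 2X.
With p_i = (n_i/n_T)P, K = p_M / (p_Q p_R^2).
Equating to 1.6 atm^-2 and solving on 0 < X < 1: X = 0.806.
Then n_Q = 0.194, n_T = 3.11, so y_Q = 0.062.

y_Q = 0.062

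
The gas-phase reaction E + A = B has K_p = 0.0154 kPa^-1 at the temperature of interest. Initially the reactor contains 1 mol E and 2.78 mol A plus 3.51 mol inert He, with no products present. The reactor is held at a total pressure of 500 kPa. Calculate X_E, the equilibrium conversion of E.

Take 1 mol E as basis and let X be its fractional conversion, so ξ = X.
Moles: n_E = 1 − X; n_A = 2.78 − X; n_B = X; n_I = 3.51 (inert).
Summing: n_T = 7.29 − X.
y_i = n_i/n_T, p_i = y_i·P. K_p = p_B / (p_E p_A).
This yields a degree-2 equation in X; solving on (0,1), X = 0.708.

X = 0.708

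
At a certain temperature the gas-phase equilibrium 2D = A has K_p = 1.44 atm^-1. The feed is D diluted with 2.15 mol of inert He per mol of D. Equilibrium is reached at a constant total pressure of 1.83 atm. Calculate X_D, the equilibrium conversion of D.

X = 0.483

Take 1 mol D as basis and let X be its fractional conversion, so ξ = 0.5X.
Mole table: n_D = 1 − X; n_A = 0.5X; n_I = 2.15 (inert).
Total moles n_T = 3.15 − 0.5X.
Mole fractions y_i = n_i/n_T; K_p = p_A / (p_D^2) with p_i = y_i·P.
This yields a degree-2 equation in X; solving on (0,1), X = 0.483.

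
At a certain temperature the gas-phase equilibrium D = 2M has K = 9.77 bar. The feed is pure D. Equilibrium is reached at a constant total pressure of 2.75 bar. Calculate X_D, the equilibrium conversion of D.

X = 0.686

Take 1 mol D as basis and let X be its fractional conversion, so ξ = X.
At extent ξ: n_D = 1 − X; n_M = 2X.
Total moles n_T = 1 + X.
With p_i = (n_i/n_T)P, K = p_M^2 / (p_D).
Substituting and setting equal to 9.77 bar gives a polynomial in X; the root in (0,1) is X = 0.686.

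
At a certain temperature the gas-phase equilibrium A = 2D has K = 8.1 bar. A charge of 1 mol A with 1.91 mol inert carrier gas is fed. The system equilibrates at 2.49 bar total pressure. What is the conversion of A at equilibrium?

X = 0.792

Take 1 mol A as basis and let X be its fractional conversion, so ξ = X.
Moles: n_A = 1 − X; n_D = 2X; n_I = 1.91 (inert).
n_T = Σnᵢ = 2.91 + X.
With p_i = (n_i/n_T)P, K = p_D^2 / (p_A).
Setting this equal to 8.1 bar and taking the physical root (0 < X < 1) gives X = 0.792.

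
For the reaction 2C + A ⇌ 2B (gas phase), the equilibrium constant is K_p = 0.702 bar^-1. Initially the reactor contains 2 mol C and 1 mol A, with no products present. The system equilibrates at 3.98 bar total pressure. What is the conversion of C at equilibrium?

X = 0.439

Let X = conversion of C (basis 2 mol C); extent of reaction ξ = X.
Moles: n_C = 2 − 2X; n_A = 1 − X; n_B = 2X.
n_T = Σnᵢ = 3 − X.
y_i = n_i/n_T, p_i = y_i·P. K_p = p_B^2 / (p_C^2 p_A).
Equating to 0.702 bar^-1 and solving on 0 < X < 1: X = 0.439.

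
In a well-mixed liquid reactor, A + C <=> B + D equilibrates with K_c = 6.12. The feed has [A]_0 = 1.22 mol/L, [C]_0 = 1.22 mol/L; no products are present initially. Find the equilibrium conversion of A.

X = 0.712

Let X = conversion of A; extent ξ = 1.22·X mol/L.
Concentrations: [A] = 1.22 − 1.22X; [C] = 1.22 − 1.22X; [B] = 1.22X; [D] = 1.22X.
K_c = [B] [D] / ([A] [C]).
Setting equal to 6.12 and solving for X on (0,1) gives X = 0.712.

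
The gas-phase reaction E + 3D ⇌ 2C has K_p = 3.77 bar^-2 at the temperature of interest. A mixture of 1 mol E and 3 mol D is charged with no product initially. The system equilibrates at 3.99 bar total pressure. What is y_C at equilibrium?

Basis: 1 mol E initially; let X = conversion of E. Extent ξ = X.
Moles: n_E = 1 − X; n_D = 3 − 3X; n_C = 2X.
Summing: n_T = 4 − 2X.
y_i = n_i/n_T, p_i = y_i·P. K_p = p_C^2 / (p_E p_D^3).
Substituting and setting equal to 3.77 bar^-2 gives a polynomial in X; the root in (0,1) is X = 0.699.
Then n_C = 1.4, n_T = 2.6, so y_C = 0.538.

y_C = 0.538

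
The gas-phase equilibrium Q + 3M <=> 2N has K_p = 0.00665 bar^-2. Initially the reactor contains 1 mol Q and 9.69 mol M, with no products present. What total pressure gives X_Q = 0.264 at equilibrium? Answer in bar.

P = 2.89 bar

Take 1 mol Q as basis and let X be its fractional conversion, so ξ = X.
At extent ξ: n_Q = 1 − X; n_M = 9.69 − 3X; n_N = 2X.
Total moles n_T = 10.7 − 2X.
K_p = p_N^2 / (p_Q p_M^3) with p_i = (n_i/n_T)·P.
At X = 0.264: the mole-fraction product g(X) = Π y_i^ν_i = 0.05552. Since K_p = g(X)·P^{-2}, P = (g/K_p)^(1/2) = (0.05552/0.00665)^(1/2) = 2.89 bar.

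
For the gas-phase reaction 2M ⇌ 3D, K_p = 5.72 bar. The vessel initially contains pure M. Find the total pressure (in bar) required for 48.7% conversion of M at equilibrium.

Basis: 1 mol M initially; let X = conversion of M. Extent ξ = 0.5X.
At extent ξ: n_M = 1 − X; n_D = 1.5X.
Total moles n_T = 1 + 0.5X.
K_p = p_D^3 / (p_M^2) with p_i = (n_i/n_T)·P.
At X = 0.487: the mole-fraction product g(X) = Π y_i^ν_i = 1.191. Since K_p = g(X)·P^{1}, P = (K_p/g)^(1/1) = (5.72/1.191)^(1/1) = 4.8 bar.

P = 4.8 bar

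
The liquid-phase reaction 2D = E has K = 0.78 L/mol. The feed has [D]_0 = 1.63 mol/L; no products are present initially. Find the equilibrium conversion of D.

Let X = conversion of D; extent ξ = 1.63X/2 mol/L.
Concentrations: [D] = 1.63 − 1.63X; [E] = 0.815X.
K = [E] / ([D]^2).
Equating to 0.78 L/mol: the physical root is X = 0.539.

X = 0.539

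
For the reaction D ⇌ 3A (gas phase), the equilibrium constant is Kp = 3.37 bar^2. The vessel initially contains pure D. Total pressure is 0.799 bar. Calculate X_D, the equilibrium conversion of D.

X = 0.697

Basis: 1 mol D initially; let X = conversion of D. Extent ξ = X.
At extent ξ: n_D = 1 − X; n_A = 3X.
Total moles n_T = 1 + 2X.
Mole fractions y_i = n_i/n_T; Kp = p_A^3 / (p_D) with p_i = y_i·P.
This yields a degree-3 equation in X; solving on (0,1), X = 0.697.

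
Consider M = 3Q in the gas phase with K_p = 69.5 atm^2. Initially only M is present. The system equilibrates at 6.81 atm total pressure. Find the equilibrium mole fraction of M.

Let X = conversion of M (basis 1 mol M); extent of reaction ξ = X.
At extent ξ: n_M = 1 − X; n_Q = 3X.
Total moles n_T = 1 + 2X.
Mole fractions y_i = n_i/n_T; K_p = p_Q^3 / (p_M) with p_i = y_i·P.
Equating to 69.5 atm^2 and solving on 0 < X < 1: X = 0.480.
Then n_M = 0.52, n_T = 1.96, so y_M = 0.265.

y_M = 0.265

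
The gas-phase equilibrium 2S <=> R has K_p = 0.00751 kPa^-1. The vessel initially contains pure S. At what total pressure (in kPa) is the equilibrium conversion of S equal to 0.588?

P = 163 kPa

Let X = conversion of S (basis 1 mol S); extent of reaction ξ = 0.5X.
Species balance: n_S = 1 − X; n_R = 0.5X.
n_T = Σnᵢ = 1 − 0.5X.
K_p = p_R / (p_S^2) with p_i = (n_i/n_T)·P.
At X = 0.588: the mole-fraction product g(X) = Π y_i^ν_i = 1.223. Since K_p = g(X)·P^{-1}, P = (g/K_p)^(1/1) = (1.223/0.00751)^(1/1) = 163 kPa.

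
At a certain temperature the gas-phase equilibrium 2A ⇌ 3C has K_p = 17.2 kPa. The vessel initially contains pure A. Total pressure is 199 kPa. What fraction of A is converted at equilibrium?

Take 1 mol A as basis and let X be its fractional conversion, so ξ = 0.5X.
Species balance: n_A = 1 − X; n_C = 1.5X.
Summing: n_T = 1 + 0.5X.
With p_i = (n_i/n_T)P, K_p = p_C^3 / (p_A^2).
Substituting and setting equal to 17.2 kPa gives a polynomial in X; the root in (0,1) is X = 0.253.

X = 0.253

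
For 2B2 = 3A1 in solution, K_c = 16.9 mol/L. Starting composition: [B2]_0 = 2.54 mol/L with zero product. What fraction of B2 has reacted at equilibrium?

Let X = conversion of B2; extent ξ = 2.54X/2 mol/L.
Concentrations: [B2] = 2.54 − 2.54X; [A1] = 3.81X.
K_c = [A1]^3 / ([B2]^2).
Solving K_c = 16.9 for X ∈ (0,1): X = 0.637.

X = 0.637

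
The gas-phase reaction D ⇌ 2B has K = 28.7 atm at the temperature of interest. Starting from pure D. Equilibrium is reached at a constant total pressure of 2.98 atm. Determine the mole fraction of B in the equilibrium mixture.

y_B = 0.913

Basis: 1 mol D initially; let X = conversion of D. Extent ξ = X.
Species balance: n_D = 1 − X; n_B = 2X.
n_T = Σnᵢ = 1 + X.
y_i = n_i/n_T, p_i = y_i·P. K = p_B^2 / (p_D).
This yields a degree-2 equation in X; solving on (0,1), X = 0.841.
Then n_B = 1.68, n_T = 1.84, so y_B = 0.913.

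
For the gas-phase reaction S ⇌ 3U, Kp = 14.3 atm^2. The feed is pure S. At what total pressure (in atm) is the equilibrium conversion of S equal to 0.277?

P = 6.6 atm

Take 1 mol S as basis and let X be its fractional conversion, so ξ = X.
Mole table: n_S = 1 − X; n_U = 3X.
n_T = Σnᵢ = 1 + 2X.
Kp = p_U^3 / (p_S) with p_i = (n_i/n_T)·P.
At X = 0.277: the mole-fraction product g(X) = Π y_i^ν_i = 0.3287. Since Kp = g(X)·P^{2}, P = (Kp/g)^(1/2) = (14.3/0.3287)^(1/2) = 6.6 atm.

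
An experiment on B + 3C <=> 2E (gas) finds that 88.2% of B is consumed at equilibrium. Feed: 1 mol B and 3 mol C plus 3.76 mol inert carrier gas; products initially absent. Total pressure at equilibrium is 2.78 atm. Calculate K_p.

K_p = 2.77e+03 atm^-2

Basis: 1 mol B initially; let X = conversion of B. Extent ξ = X.
Species balance: n_B = 1 − X; n_C = 3 − 3X; n_E = 2X; n_I = 3.76 (inert).
Summing: n_T = 7.76 − 2X.
At X = 0.882: n_B = 0.118, n_C = 0.354, n_E = 1.76, n_T = 6.
p_i = (n_i/n_T)·P. K_p = p_E^2 / (p_B p_C^3) = 2.77e+03 atm^-2.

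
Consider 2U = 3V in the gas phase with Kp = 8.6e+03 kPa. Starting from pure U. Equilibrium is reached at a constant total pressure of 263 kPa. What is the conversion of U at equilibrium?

X = 0.804

Take 1 mol U as basis and let X be its fractional conversion, so ξ = 0.5X.
Mole table: n_U = 1 − X; n_V = 1.5X.
n_T = Σnᵢ = 1 + 0.5X.
With p_i = (n_i/n_T)P, Kp = p_V^3 / (p_U^2).
Equating to 8.6e+03 kPa and solving on 0 < X < 1: X = 0.804.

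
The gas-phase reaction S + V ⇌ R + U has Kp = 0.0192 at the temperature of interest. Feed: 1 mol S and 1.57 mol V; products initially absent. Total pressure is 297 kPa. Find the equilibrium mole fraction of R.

Basis: 1 mol S initially; let X = conversion of S. Extent ξ = X.
Species balance: n_S = 1 − X; n_V = 1.57 − X; n_R = X; n_U = X.
Since Δν = 0, n_T = 2.57 throughout.
With p_i = (n_i/n_T)P, Kp = p_R p_U / (p_S p_V).
Setting this equal to 0.0192 and taking the physical root (0 < X < 1) gives X = 0.152.
Then n_R = 0.152, n_T = 2.57, so y_R = 0.059.

y_R = 0.059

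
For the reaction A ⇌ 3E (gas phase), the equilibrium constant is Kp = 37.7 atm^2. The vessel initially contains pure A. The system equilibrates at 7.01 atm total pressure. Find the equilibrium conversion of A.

Take 1 mol A as basis and let X be its fractional conversion, so ξ = X.
Species balance: n_A = 1 − X; n_E = 3X.
n_T = Σnᵢ = 1 + 2X.
y_i = n_i/n_T, p_i = y_i·P. Kp = p_E^3 / (p_A).
Substituting and setting equal to 37.7 atm^2 gives a polynomial in X; the root in (0,1) is X = 0.379.

X = 0.379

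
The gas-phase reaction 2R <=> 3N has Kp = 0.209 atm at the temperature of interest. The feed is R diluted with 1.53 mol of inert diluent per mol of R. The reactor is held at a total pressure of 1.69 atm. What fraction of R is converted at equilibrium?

Basis: 1 mol R initially; let X = conversion of R. Extent ξ = 0.5X.
At extent ξ: n_R = 1 − X; n_N = 1.5X; n_I = 1.53 (inert).
Total moles n_T = 2.53 + 0.5X.
Mole fractions y_i = n_i/n_T; Kp = p_N^3 / (p_R^2) with p_i = y_i·P.
Equating to 0.209 atm and solving on 0 < X < 1: X = 0.348.

X = 0.348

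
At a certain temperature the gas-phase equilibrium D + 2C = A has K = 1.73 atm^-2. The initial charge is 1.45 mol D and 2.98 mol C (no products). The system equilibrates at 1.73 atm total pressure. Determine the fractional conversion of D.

X = 0.552

Take 1.45 mol D as basis and let X be its fractional conversion, so ξ = 1.45X.
Species balance: n_D = 1.45 − 1.45X; n_C = 2.98 − 2.9X; n_A = 1.45X.
Total moles n_T = 4.43 − 2.9X.
With p_i = (n_i/n_T)P, K = p_A / (p_D p_C^2).
This yields a degree-3 equation in X; solving on (0,1), X = 0.552.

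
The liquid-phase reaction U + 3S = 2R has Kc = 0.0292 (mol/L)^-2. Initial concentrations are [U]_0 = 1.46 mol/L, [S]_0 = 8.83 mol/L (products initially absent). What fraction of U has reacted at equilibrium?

Let X = conversion of U; extent ξ = 1.46·X mol/L.
Concentrations: [U] = 1.46 − 1.46X; [S] = 8.83 − 4.38X; [R] = 2.92X.
Kc = [R]^2 / ([U] [S]^3).
This equals 0.0292 at X = 0.635 (the root in 0 < X < 1).

X = 0.635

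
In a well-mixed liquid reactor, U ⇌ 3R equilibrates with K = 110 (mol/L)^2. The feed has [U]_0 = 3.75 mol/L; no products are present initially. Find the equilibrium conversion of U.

X = 0.519

Let X = conversion of U; extent ξ = 3.75·X mol/L.
Concentrations: [U] = 3.75 − 3.75X; [R] = 11.2X.
K = [R]^3 / ([U]).
Solving K = 110 for X ∈ (0,1): X = 0.519.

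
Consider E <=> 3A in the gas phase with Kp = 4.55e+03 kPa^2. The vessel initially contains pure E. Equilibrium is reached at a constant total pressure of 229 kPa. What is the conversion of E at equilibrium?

Let X = conversion of E (basis 1 mol E); extent of reaction ξ = X.
At extent ξ: n_E = 1 − X; n_A = 3X.
Summing: n_T = 1 + 2X.
With p_i = (n_i/n_T)P, Kp = p_A^3 / (p_E).
Substituting and setting equal to 4.55e+03 kPa^2 gives a polynomial in X; the root in (0,1) is X = 0.168.

X = 0.168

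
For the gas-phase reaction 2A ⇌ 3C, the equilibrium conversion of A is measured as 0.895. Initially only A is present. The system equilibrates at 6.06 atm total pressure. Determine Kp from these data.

Let X = conversion of A (basis 1 mol A); extent of reaction ξ = 0.5X.
Moles: n_A = 1 − X; n_C = 1.5X.
Summing: n_T = 1 + 0.5X.
At X = 0.895: n_A = 0.105, n_C = 1.34, n_T = 1.45.
p_i = (n_i/n_T)·P. Kp = p_C^3 / (p_A^2) = 919 atm.

Kp = 919 atm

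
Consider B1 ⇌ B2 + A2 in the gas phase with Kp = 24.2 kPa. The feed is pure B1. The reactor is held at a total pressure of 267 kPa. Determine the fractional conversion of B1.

X = 0.288

Take 1 mol B1 as basis and let X be its fractional conversion, so ξ = X.
At extent ξ: n_B1 = 1 − X; n_B2 = X; n_A2 = X.
Summing: n_T = 1 + X.
y_i = n_i/n_T, p_i = y_i·P. Kp = p_B2 p_A2 / (p_B1).
Equating to 24.2 kPa and solving on 0 < X < 1: X = 0.288.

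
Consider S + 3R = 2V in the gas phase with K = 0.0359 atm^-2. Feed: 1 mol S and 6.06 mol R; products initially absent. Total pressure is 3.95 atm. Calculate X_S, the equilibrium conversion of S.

Let X = conversion of S (basis 1 mol S); extent of reaction ξ = X.
Species balance: n_S = 1 − X; n_R = 6.06 − 3X; n_V = 2X.
Summing: n_T = 7.06 − 2X.
Mole fractions y_i = n_i/n_T; K = p_V^2 / (p_S p_R^3) with p_i = y_i·P.
Equating to 0.0359 atm^-2 and solving on 0 < X < 1: X = 0.456.

X = 0.456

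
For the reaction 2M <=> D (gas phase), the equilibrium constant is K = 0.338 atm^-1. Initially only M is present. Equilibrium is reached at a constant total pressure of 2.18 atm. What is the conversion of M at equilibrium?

Let X = conversion of M (basis 1 mol M); extent of reaction ξ = 0.5X.
At extent ξ: n_M = 1 − X; n_D = 0.5X.
Summing: n_T = 1 − 0.5X.
y_i = n_i/n_T, p_i = y_i·P. K = p_D / (p_M^2).
Substituting and setting equal to 0.338 atm^-1 gives a polynomial in X; the root in (0,1) is X = 0.497.

X = 0.497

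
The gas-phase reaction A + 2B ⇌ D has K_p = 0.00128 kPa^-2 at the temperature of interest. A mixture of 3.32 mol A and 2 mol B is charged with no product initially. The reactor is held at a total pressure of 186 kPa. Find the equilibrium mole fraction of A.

Basis: 2 mol B initially; let X = conversion of B. Extent ξ = X.
At extent ξ: n_A = 3.32 − X; n_B = 2 − 2X; n_D = X.
Total moles n_T = 5.32 − 2X.
Mole fractions y_i = n_i/n_T; K_p = p_D / (p_A p_B^2) with p_i = y_i·P.
Equating to 0.00128 kPa^-2 and solving on 0 < X < 1: X = 0.841.
Then n_A = 2.48, n_T = 3.64, so y_A = 0.681.

y_A = 0.681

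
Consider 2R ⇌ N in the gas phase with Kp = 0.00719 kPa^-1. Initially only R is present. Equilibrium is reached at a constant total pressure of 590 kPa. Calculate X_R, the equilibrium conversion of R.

X = 0.764

Basis: 1 mol R initially; let X = conversion of R. Extent ξ = 0.5X.
Species balance: n_R = 1 − X; n_N = 0.5X.
n_T = Σnᵢ = 1 − 0.5X.
With p_i = (n_i/n_T)P, Kp = p_N / (p_R^2).
Setting this equal to 0.00719 kPa^-1 and taking the physical root (0 < X < 1) gives X = 0.764.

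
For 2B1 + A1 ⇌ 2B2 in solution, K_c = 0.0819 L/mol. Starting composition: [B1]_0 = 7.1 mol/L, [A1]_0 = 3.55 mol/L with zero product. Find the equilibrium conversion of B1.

Let X = conversion of B1; extent ξ = 7.1X/2 mol/L.
Concentrations: [B1] = 7.1 − 7.1X; [A1] = 3.55 − 3.55X; [B2] = 7.1X.
K_c = [B2]^2 / ([B1]^2 [A1]).
Solving K_c = 0.0819 for X ∈ (0,1): X = 0.309.

X = 0.309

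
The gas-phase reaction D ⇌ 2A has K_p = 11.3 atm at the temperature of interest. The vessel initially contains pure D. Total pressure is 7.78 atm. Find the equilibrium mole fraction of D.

y_D = 0.319

Basis: 1 mol D initially; let X = conversion of D. Extent ξ = X.
Species balance: n_D = 1 − X; n_A = 2X.
Summing: n_T = 1 + X.
Mole fractions y_i = n_i/n_T; K_p = p_A^2 / (p_D) with p_i = y_i·P.
Equating to 11.3 atm and solving on 0 < X < 1: X = 0.516.
Then n_D = 0.484, n_T = 1.52, so y_D = 0.319.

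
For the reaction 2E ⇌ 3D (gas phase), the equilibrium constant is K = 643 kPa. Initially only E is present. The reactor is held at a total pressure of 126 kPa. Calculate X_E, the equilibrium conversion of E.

X = 0.639

Let X = conversion of E (basis 1 mol E); extent of reaction ξ = 0.5X.
Mole table: n_E = 1 − X; n_D = 1.5X.
Total moles n_T = 1 + 0.5X.
Mole fractions y_i = n_i/n_T; K = p_D^3 / (p_E^2) with p_i = y_i·P.
This yields a degree-3 equation in X; solving on (0,1), X = 0.639.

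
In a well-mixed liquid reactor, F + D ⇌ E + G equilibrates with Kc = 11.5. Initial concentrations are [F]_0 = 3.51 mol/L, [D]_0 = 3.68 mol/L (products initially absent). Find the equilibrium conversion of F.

X = 0.790

Let X = conversion of F; extent ξ = 3.51·X mol/L.
Concentrations: [F] = 3.51 − 3.51X; [D] = 3.68 − 3.51X; [E] = 3.51X; [G] = 3.51X.
Kc = [E] [G] / ([F] [D]).
This equals 11.5 at X = 0.790 (the root in 0 < X < 1).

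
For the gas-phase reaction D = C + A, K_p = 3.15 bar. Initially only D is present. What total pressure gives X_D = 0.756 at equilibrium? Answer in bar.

P = 2.36 bar

Let X = conversion of D (basis 1 mol D); extent of reaction ξ = X.
Species balance: n_D = 1 − X; n_C = X; n_A = X.
n_T = Σnᵢ = 1 + X.
K_p = p_C p_A / (p_D) with p_i = (n_i/n_T)·P.
At X = 0.756: the mole-fraction product g(X) = Π y_i^ν_i = 1.334. Since K_p = g(X)·P^{1}, P = (K_p/g)^(1/1) = (3.15/1.334)^(1/1) = 2.36 bar.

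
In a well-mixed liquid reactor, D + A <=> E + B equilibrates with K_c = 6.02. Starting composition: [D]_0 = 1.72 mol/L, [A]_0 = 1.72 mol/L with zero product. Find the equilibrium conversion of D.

X = 0.710

Let X = conversion of D; extent ξ = 1.72·X mol/L.
Concentrations: [D] = 1.72 − 1.72X; [A] = 1.72 − 1.72X; [E] = 1.72X; [B] = 1.72X.
K_c = [E] [B] / ([D] [A]).
Equating to 6.02: the physical root is X = 0.710.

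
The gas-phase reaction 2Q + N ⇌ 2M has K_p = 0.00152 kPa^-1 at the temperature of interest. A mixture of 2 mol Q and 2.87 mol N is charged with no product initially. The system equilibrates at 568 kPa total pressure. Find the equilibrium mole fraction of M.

y_M = 0.183

Take 2 mol Q as basis and let X be its fractional conversion, so ξ = X.
Species balance: n_Q = 2 − 2X; n_N = 2.87 − X; n_M = 2X.
Summing: n_T = 4.87 − X.
Mole fractions y_i = n_i/n_T; K_p = p_M^2 / (p_Q^2 p_N) with p_i = y_i·P.
Substituting and setting equal to 0.00152 kPa^-1 gives a polynomial in X; the root in (0,1) is X = 0.408.
Then n_M = 0.817, n_T = 4.46, so y_M = 0.183.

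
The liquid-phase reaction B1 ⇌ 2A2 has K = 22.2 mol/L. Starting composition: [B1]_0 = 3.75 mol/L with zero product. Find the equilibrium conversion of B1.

Let X = conversion of B1; extent ξ = 3.75·X mol/L.
Concentrations: [B1] = 3.75 − 3.75X; [A2] = 7.5X.
K = [A2]^2 / ([B1]).
This equals 22.2 at X = 0.684 (the root in 0 < X < 1).

X = 0.684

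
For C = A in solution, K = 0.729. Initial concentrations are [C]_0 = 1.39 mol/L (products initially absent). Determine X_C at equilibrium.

Let X = conversion of C; extent ξ = 1.39·X mol/L.
Concentrations: [C] = 1.39 − 1.39X; [A] = 1.39X.
K = [A] / ([C]).
Setting equal to 0.729 and solving for X on (0,1) gives X = 0.422.

X = 0.422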